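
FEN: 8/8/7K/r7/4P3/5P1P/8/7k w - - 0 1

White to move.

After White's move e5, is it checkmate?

After e5: black king on h1; in check: no.
Black is not in check, so this cannot be checkmate.

no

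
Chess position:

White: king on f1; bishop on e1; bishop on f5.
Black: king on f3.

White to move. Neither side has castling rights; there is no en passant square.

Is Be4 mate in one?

no

After Be4: black king on f3; in check: yes, from the white bishop on e4.
Black has 4 legal replies: Kg4, Kf4, Kxe4, Ke3.
In check but a legal move exists → not checkmate.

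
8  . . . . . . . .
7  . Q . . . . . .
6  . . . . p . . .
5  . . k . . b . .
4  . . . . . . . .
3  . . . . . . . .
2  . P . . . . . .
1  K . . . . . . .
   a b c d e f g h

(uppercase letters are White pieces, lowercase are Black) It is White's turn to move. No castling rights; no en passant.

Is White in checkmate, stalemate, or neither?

neither

White to move; white king on a1.
In check: no.
Legal moves for White include: Qc8+, Qb8, Qa8, Qh7, Qg7, Qf7, Qe7+, Qd7, Qc7+, Qa7+, Qc6+, Qb6+, Qa6, Qd5+, Qb5+, Qe4, Qb4+, Qf3, ... (list truncated; more exist).
White has legal moves and is not in check → neither.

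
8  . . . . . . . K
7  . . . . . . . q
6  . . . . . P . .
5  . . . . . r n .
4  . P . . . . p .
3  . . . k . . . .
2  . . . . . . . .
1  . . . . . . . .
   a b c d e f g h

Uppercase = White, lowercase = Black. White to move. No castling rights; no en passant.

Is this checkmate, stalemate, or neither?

checkmate

White to move; white king on h8.
In check: yes, from the black queen on h7.
King squares — g7: attacked by Qh7; h7: attacked by Ng5; g8: attacked by Qh7.
Legal moves for White: none.
In check with no legal moves → checkmate.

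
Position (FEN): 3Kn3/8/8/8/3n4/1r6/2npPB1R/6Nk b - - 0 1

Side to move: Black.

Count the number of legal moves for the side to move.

1

Black to move; king on h1.
In check: yes, from the white rook on h2.
Legal moves: Kxh2.
Count: 1.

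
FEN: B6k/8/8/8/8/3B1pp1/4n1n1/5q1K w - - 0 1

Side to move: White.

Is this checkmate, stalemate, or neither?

White to move; white king on h1.
In check: yes, from the black queen on f1.
King squares — g1: attacked by Qf1; g2: attacked by Qf1; h2: attacked by Pg3.
Legal moves for White: none.
In check with no legal moves → checkmate.

checkmate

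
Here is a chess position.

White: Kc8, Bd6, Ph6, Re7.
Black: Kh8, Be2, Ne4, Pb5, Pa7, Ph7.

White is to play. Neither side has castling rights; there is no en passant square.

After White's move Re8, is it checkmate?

After Re8: black king on h8; in check: yes, from the white rook on e8.
King squares — g7: attacked by Ph6; h7: own pawn; g8: attacked by Re8.
Black has no legal moves → checkmate.

yes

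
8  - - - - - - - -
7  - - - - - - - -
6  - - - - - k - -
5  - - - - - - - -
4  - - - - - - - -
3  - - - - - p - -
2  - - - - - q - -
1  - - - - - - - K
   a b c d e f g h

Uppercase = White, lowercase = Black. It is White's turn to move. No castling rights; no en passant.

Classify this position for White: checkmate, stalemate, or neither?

White to move; white king on h1.
In check: no.
King squares — g1: attacked by Qf2; g2: attacked by Qf2; h2: attacked by Qf2.
Legal moves for White: none.
Not in check and no legal moves → stalemate.

stalemate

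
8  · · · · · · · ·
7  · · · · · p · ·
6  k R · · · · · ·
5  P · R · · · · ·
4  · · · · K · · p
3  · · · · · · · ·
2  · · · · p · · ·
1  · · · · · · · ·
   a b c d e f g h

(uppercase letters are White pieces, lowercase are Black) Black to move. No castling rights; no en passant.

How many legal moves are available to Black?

1

Black to move; king on a6.
In check: yes, from the white rook on b6.
Legal moves: Ka7.
Count: 1.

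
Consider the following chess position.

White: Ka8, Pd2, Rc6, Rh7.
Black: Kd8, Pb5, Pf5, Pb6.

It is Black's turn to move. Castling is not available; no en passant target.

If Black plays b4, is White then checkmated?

After b4: white king on a8; in check: no.
White is not in check, so this cannot be checkmate.

no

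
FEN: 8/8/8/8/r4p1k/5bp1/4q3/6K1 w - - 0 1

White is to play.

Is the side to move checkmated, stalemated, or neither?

White to move; white king on g1.
In check: no.
King squares — f1: attacked by Qe2; h1: attacked by Bf3; f2: attacked by Qe2; g2: attacked by Qe2; h2: attacked by Qe2.
Legal moves for White: none.
Not in check and no legal moves → stalemate.

stalemate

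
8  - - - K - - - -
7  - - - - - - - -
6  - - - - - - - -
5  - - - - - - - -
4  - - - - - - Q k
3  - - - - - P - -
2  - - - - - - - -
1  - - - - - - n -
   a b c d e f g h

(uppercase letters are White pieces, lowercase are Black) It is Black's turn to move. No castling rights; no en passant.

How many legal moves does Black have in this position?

Black to move; king on h4.
In check: yes, from the white queen on g4.
Legal moves: none.
Count: 0.

0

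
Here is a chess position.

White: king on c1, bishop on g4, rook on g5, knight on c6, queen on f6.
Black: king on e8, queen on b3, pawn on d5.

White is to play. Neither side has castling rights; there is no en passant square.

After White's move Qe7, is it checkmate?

After Qe7: black king on e8; in check: yes, from the white queen on e7.
King squares — d7: attacked by Bg4; e7: attacked by Nc6; f7: attacked by Qe7; d8: attacked by Nc6; f8: attacked by Qe7.
Black has no legal moves → checkmate.

yes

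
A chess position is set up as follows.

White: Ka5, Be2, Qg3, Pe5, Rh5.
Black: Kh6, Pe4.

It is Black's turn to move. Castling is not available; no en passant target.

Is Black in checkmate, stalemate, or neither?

checkmate

Black to move; black king on h6.
In check: yes, from the white rook on h5.
King squares — g5: attacked by Qg3; h5: attacked by Be2; g6: attacked by Qg3; g7: attacked by Qg3; h7: attacked by Rh5.
Legal moves for Black: none.
In check with no legal moves → checkmate.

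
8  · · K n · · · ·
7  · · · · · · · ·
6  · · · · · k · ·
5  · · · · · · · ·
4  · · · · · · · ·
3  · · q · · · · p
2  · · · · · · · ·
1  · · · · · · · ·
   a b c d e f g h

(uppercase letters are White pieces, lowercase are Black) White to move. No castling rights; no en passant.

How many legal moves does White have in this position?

3

White to move; king on c8.
In check: yes, from the black queen on c3.
Legal moves: Kxd8, Kb8, Kd7.
Count: 3.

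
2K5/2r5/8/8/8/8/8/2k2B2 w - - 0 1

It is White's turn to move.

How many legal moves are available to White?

White to move; king on c8.
In check: yes, from the black rook on c7.
Legal moves: Kd8, Kb8, Kxc7.
Count: 3.

3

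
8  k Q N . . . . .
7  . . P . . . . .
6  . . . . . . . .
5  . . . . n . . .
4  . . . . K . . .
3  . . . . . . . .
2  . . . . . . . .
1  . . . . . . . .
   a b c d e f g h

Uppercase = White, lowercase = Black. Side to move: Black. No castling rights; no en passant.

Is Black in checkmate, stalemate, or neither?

checkmate

Black to move; black king on a8.
In check: yes, from the white queen on b8.
King squares — a7: attacked by Qb8; b7: attacked by Qb8; b8: attacked by Pc7.
Legal moves for Black: none.
In check with no legal moves → checkmate.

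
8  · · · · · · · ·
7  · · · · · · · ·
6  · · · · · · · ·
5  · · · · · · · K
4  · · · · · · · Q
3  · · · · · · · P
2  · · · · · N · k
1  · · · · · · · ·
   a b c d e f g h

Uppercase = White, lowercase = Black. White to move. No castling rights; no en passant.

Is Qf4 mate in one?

no

After Qf4: black king on h2; in check: yes, from the white queen on f4.
Black has 2 legal replies: Kg2, Kg1.
In check but a legal move exists → not checkmate.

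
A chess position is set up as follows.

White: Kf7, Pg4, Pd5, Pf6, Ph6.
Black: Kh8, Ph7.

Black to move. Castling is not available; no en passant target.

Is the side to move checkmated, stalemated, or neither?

Black to move; black king on h8.
In check: no.
King squares — g7: attacked by Pf6; h7: own pawn; g8: attacked by Kf7.
Legal moves for Black: none.
Not in check and no legal moves → stalemate.

stalemate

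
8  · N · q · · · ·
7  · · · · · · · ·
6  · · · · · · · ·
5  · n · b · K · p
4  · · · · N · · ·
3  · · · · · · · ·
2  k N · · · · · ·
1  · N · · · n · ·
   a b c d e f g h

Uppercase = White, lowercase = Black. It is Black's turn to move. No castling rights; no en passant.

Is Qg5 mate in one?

no

After Qg5: white king on f5; in check: yes, from the black queen on g5.
White has 2 legal replies: Kxg5, Nxg5.
In check but a legal move exists → not checkmate.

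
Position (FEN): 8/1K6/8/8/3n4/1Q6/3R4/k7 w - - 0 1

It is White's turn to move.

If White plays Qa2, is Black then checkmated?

After Qa2: black king on a1; in check: yes, from the white queen on a2.
King squares — b1: attacked by Qa2; a2: attacked by Rd2; b2: attacked by Qa2.
Black has no legal moves → checkmate.

yes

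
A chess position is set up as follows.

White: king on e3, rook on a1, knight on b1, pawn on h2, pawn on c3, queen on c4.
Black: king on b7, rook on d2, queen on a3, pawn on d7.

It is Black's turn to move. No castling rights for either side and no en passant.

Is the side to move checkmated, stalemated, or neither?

neither

Black to move; black king on b7.
In check: no.
Legal moves for Black include: Kb8, Ka8, Ka7, Kb6, Qf8, Qa8, Qe7+, Qa7+, Qd6, Qa6, Qc5+, Qa5, Qb4, Qa4, Qxc3+, Qb3, Qb2, Qa2, ... (list truncated; more exist).
Black has legal moves and is not in check → neither.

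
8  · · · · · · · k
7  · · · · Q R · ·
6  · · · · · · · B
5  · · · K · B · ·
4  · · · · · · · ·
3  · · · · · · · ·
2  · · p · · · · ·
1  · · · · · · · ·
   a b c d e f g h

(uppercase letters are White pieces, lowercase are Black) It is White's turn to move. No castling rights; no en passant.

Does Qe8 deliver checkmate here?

After Qe8: black king on h8; in check: yes, from the white queen on e8.
King squares — g7: attacked by Bh6; h7: attacked by Bf5; g8: attacked by Qe8.
Black has no legal moves → checkmate.

yes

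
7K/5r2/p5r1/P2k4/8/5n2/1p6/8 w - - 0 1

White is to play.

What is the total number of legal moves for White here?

White to move; king on h8.
In check: no.
Legal moves: none.
Count: 0.

0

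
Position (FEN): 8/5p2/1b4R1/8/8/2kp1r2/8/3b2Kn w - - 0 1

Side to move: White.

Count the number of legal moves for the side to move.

4

White to move; king on g1.
In check: yes, from the black bishop on b6.
Legal moves: Kh2, Kg2, Kxh1, Rxb6.
Count: 4.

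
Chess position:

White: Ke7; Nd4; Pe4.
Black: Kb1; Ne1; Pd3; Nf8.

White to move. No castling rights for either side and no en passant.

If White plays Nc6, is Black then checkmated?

no

After Nc6: black king on b1; in check: no.
Black is not in check, so this cannot be checkmate.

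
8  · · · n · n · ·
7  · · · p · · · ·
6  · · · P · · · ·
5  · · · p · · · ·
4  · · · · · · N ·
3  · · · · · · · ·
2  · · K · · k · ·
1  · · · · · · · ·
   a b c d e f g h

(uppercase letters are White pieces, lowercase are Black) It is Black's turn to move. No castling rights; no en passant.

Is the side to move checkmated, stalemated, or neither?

Black to move; black king on f2.
In check: yes, from the white knight on g4.
King squares — e1: available; f1: available; g1: available; e2: available; g2: available; e3: attacked by Ng4; f3: available; g3: available.
Legal moves for Black: Kg3, Kf3, Kg2, Ke2, Kg1, Kf1, Ke1.
Black is in check but has 7 legal moves → neither.

neither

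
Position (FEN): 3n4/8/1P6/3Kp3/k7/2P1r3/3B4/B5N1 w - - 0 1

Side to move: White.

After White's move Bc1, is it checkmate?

After Bc1: black king on a4; in check: no.
Black is not in check, so this cannot be checkmate.

no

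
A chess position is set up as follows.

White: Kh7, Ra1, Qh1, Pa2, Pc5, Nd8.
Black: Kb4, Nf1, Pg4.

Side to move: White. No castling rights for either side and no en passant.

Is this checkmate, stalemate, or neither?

neither

White to move; white king on h7.
In check: no.
Legal moves for White include: Nf7, Nb7, Ne6, Nc6+, Kh8, Kg8, Kg7, Kh6, Kg6, Qa8, Qb7+, Qh6, Qc6, Qh5, Qd5, Qh4, Qe4+, Qh3, ... (list truncated; more exist).
White has legal moves and is not in check → neither.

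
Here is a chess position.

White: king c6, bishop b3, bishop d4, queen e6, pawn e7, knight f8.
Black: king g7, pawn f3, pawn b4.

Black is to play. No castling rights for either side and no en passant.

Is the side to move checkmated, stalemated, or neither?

Black to move; black king on g7.
In check: yes, from the white bishop on d4.
King squares — f6: attacked by Bd4; g6: attacked by Qe6; h6: attacked by Qe6; f7: attacked by Qe6; h7: attacked by Nf8; f8: attacked by Pe7; g8: attacked by Qe6; h8: attacked by Bd4.
Legal moves for Black: none.
In check with no legal moves → checkmate.

checkmate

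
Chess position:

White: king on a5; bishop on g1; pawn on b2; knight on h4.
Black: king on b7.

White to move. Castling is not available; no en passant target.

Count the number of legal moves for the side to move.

White to move; king on a5.
In check: no.
Legal moves: Kb5, Kb4, Ka4, Ng6, Nf5, Nf3, Ng2, Ba7, Bb6, Bc5, Bd4, Be3, Bh2, Bf2, b3, b4.
Count: 16.

16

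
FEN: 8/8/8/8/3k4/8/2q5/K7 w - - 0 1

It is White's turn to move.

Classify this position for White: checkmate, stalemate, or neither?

White to move; white king on a1.
In check: no.
King squares — b1: attacked by Qc2; a2: attacked by Qc2; b2: attacked by Qc2.
Legal moves for White: none.
Not in check and no legal moves → stalemate.

stalemate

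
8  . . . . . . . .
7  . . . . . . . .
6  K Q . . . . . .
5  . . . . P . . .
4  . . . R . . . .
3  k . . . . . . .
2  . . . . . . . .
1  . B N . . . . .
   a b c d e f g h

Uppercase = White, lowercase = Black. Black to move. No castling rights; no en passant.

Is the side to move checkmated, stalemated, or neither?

stalemate

Black to move; black king on a3.
In check: no.
King squares — a2: attacked by Bb1; b2: attacked by Qb6; b3: attacked by Nc1; a4: attacked by Rd4; b4: attacked by Rd4.
Legal moves for Black: none.
Not in check and no legal moves → stalemate.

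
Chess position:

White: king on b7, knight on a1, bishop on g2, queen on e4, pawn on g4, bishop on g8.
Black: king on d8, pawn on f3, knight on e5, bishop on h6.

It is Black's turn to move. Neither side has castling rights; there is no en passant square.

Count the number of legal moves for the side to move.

Black to move; king on d8.
In check: no.
Legal moves: Ke8, Ke7, Kd7, Bf8, Bg7, Bg5, Bf4, Be3, Bd2, Bc1, Nf7, Nd7, Ng6, Nc6, Nxg4, Nc4, Nd3, fxg2, f2.
Count: 19.

19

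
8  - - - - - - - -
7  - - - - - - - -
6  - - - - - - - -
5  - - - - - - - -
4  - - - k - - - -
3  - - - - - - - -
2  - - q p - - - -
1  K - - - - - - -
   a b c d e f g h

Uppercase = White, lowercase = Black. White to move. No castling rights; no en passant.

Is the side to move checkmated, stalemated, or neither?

stalemate

White to move; white king on a1.
In check: no.
King squares — b1: attacked by Qc2; a2: attacked by Qc2; b2: attacked by Qc2.
Legal moves for White: none.
Not in check and no legal moves → stalemate.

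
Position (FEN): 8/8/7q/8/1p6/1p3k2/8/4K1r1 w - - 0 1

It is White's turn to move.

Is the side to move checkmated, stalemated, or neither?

checkmate

White to move; white king on e1.
In check: yes, from the black rook on g1.
King squares — d1: attacked by Rg1; f1: attacked by Rg1; d2: attacked by Qh6; e2: attacked by Kf3; f2: attacked by Kf3.
Legal moves for White: none.
In check with no legal moves → checkmate.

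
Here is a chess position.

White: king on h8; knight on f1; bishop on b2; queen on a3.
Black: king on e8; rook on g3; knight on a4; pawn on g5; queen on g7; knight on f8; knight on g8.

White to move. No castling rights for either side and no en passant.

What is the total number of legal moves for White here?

White to move; king on h8.
In check: yes, from the black queen on g7.
Legal moves: Kxg7, Bxg7.
Count: 2.

2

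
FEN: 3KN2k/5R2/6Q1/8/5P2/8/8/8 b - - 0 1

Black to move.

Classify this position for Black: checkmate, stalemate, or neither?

stalemate

Black to move; black king on h8.
In check: no.
King squares — g7: attacked by Qg6; h7: attacked by Qg6; g8: attacked by Qg6.
Legal moves for Black: none.
Not in check and no legal moves → stalemate.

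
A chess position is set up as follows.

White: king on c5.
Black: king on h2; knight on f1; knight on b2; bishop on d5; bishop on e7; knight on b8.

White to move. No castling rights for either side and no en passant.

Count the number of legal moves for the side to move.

4

White to move; king on c5.
In check: yes, from the black bishop on e7.
Legal moves: Kb6, Kxd5, Kb5, Kd4.
Count: 4.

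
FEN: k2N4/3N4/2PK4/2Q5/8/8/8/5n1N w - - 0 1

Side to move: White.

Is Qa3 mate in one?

yes

After Qa3: black king on a8; in check: yes, from the white queen on a3.
King squares — a7: attacked by Qa3; b7: attacked by Pc6; b8: attacked by Nd7.
Black has no legal moves → checkmate.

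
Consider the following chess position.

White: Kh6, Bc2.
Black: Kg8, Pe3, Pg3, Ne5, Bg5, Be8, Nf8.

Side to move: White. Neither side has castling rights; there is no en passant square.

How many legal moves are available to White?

1

White to move; king on h6.
In check: yes, from the black bishop on g5.
Legal moves: Kxg5.
Count: 1.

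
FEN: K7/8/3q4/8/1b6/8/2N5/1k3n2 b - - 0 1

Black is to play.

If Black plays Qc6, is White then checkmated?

After Qc6: white king on a8; in check: yes, from the black queen on c6.
White has 2 legal replies: Kb8, Ka7.
In check but a legal move exists → not checkmate.

no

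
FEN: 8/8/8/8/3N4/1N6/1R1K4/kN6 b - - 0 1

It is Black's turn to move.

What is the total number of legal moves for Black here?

1

Black to move; king on a1.
In check: yes, from the white knight on b3.
Legal moves: Kxb2.
Count: 1.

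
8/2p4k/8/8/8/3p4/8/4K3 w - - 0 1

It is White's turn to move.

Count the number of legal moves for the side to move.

White to move; king on e1.
In check: no.
Legal moves: Kf2, Kd2, Kf1, Kd1.
Count: 4.

4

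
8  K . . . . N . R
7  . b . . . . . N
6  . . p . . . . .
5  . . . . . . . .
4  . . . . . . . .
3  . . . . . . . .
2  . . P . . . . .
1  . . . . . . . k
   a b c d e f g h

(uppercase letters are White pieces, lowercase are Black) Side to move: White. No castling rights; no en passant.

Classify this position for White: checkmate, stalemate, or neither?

neither

White to move; white king on a8.
In check: yes, from the black bishop on b7.
King squares — a7: available; b7: available; b8: available.
Legal moves for White: Kb8, Kxb7, Ka7.
White is in check but has 3 legal moves → neither.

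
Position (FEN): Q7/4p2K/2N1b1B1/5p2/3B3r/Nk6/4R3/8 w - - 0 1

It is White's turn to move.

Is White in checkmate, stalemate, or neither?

neither

White to move; white king on h7.
In check: yes, from the black rook on h4.
Legal moves for White: Kg7, Bh5.
White is in check but has 2 legal moves → neither.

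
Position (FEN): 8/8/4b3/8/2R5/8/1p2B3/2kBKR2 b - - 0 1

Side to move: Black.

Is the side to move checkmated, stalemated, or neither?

Black to move; black king on c1.
In check: yes, from the white rook on c4.
Legal moves for Black: Kb1, Bxc4.
Black is in check but has 2 legal moves → neither.

neither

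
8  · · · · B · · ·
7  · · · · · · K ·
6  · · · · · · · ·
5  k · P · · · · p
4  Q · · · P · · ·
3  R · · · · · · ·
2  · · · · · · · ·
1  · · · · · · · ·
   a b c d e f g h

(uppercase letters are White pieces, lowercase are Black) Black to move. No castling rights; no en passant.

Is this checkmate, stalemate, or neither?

checkmate

Black to move; black king on a5.
In check: yes, from the white queen on a4.
King squares — a4: attacked by Ra3; b4: attacked by Qa4; b5: attacked by Qa4; a6: attacked by Qa4; b6: attacked by Pc5.
Legal moves for Black: none.
In check with no legal moves → checkmate.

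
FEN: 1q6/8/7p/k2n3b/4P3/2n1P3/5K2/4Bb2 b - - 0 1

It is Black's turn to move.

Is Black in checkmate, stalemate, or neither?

neither

Black to move; black king on a5.
In check: no.
Legal moves for Black include: Qh8, Qg8, Qf8+, Qe8, Qd8, Qc8, Qa8, Qc7, Qb7, Qa7, Qd6, Qb6, Qe5, Qb5, Qf4+, Qb4, Qg3+, Qb3, ... (list truncated; more exist).
Black has legal moves and is not in check → neither.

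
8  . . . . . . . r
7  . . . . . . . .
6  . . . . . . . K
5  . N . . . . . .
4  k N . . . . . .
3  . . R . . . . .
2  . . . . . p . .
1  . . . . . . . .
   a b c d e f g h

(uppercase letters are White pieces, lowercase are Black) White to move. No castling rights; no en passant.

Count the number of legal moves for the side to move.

White to move; king on h6.
In check: yes, from the black rook on h8.
Legal moves: Kg7, Kg6, Kg5.
Count: 3.

3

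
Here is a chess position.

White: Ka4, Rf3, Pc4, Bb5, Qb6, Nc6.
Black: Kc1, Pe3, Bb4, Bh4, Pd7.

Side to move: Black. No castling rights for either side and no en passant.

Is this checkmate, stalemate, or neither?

neither

Black to move; black king on c1.
In check: no.
Legal moves for Black include: Bd8, Bhe7, Bf6, Bg5, Bg3, Bf2, Bhe1, Bf8, Bbe7, Bd6, Bc5, Ba5, Bc3, Ba3, Bd2, Bbe1, Kd2, Kc2, ... (list truncated; more exist).
Black has legal moves and is not in check → neither.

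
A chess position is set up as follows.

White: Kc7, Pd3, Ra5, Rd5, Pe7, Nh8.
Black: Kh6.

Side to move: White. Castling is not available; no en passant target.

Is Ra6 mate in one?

no

After Ra6: black king on h6; in check: yes, from the white rook on a6.
Black has 2 legal replies: Kh7, Kg7.
In check but a legal move exists → not checkmate.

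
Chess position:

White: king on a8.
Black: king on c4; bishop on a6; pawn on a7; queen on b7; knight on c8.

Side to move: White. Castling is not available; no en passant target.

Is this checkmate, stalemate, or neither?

White to move; white king on a8.
In check: yes, from the black queen on b7.
King squares — a7: attacked by Qb7; b7: attacked by Ba6; b8: attacked by Qb7.
Legal moves for White: none.
In check with no legal moves → checkmate.

checkmate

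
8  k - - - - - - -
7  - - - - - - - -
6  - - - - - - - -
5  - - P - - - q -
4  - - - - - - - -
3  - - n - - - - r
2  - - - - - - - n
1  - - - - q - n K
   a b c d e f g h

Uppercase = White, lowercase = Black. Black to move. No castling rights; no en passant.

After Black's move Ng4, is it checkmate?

no

After Ng4: white king on h1; in check: yes, from the black rook on h3.
White has 1 legal reply: Kg2.
In check but a legal move exists → not checkmate.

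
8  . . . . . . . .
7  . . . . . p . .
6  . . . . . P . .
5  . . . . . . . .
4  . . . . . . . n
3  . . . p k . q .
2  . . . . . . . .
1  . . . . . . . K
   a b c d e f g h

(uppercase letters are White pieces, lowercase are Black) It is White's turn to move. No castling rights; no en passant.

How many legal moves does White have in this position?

White to move; king on h1.
In check: no.
Legal moves: none.
Count: 0.

0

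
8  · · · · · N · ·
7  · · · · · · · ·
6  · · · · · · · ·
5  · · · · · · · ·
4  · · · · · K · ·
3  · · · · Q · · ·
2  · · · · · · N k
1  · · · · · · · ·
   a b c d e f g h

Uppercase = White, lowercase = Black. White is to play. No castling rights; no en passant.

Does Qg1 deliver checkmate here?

no

After Qg1: black king on h2; in check: yes, from the white queen on g1.
Black has 2 legal replies: Kh3, Kxg1.
In check but a legal move exists → not checkmate.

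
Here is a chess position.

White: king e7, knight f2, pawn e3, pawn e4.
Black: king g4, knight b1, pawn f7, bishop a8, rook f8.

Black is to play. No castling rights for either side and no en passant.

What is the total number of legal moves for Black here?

Black to move; king on g4.
In check: yes, from the white knight on f2.
Legal moves: Kh5, Kg5, Kh4, Kg3, Kf3.
Count: 5.

5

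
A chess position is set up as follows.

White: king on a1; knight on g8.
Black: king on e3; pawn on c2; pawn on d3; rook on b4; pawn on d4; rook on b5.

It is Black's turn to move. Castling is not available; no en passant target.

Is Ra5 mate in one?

yes

After Ra5: white king on a1; in check: yes, from the black rook on a5.
King squares — b1: attacked by Pc2; a2: attacked by Ra5; b2: attacked by Rb4.
White has no legal moves → checkmate.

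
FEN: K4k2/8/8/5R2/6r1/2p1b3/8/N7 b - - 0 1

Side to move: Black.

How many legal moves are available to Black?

Black to move; king on f8.
In check: yes, from the white rook on f5.
Legal moves: Kg8, Ke8, Kg7, Ke7.
Count: 4.

4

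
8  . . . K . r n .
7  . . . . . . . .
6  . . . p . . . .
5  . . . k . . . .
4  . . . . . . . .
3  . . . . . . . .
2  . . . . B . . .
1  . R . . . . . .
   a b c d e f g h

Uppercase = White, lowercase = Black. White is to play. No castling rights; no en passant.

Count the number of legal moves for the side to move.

2

White to move; king on d8.
In check: yes, from the black rook on f8.
Legal moves: Kd7, Kc7.
Count: 2.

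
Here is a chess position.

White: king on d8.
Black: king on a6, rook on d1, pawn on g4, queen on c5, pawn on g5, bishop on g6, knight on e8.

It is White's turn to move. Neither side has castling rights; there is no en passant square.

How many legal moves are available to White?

White to move; king on d8.
In check: yes, from the black rook on d1.
Legal moves: none.
Count: 0.

0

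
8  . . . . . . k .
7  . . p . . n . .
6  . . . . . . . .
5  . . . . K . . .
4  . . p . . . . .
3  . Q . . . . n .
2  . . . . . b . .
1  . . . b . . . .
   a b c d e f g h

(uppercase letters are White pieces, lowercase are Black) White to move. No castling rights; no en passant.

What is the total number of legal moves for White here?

White to move; king on e5.
In check: yes, from the black knight on f7.
Legal moves: Kf6, Ke6, Kd5, Kf4.
Count: 4.

4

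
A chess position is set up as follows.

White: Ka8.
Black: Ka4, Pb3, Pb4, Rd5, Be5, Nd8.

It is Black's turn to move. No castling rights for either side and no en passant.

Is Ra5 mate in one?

After Ra5: white king on a8; in check: yes, from the black rook on a5.
King squares — a7: attacked by Ra5; b7: attacked by Nd8; b8: attacked by Be5.
White has no legal moves → checkmate.

yes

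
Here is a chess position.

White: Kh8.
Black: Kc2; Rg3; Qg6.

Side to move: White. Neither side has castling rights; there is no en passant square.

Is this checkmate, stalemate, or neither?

stalemate

White to move; white king on h8.
In check: no.
King squares — g7: attacked by Qg6; h7: attacked by Qg6; g8: attacked by Qg6.
Legal moves for White: none.
Not in check and no legal moves → stalemate.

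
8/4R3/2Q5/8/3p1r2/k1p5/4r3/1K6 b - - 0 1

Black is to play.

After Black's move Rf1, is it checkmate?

yes

After Rf1: white king on b1; in check: yes, from the black rook on f1.
King squares — a1: attacked by Rf1; c1: attacked by Rf1; a2: attacked by Re2; b2: attacked by Re2; c2: attacked by Re2.
White has no legal moves → checkmate.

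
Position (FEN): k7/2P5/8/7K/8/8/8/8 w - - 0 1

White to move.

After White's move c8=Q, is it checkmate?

After c8=Q: black king on a8; in check: yes, from the white queen on c8.
Black has 1 legal reply: Ka7.
In check but a legal move exists → not checkmate.

no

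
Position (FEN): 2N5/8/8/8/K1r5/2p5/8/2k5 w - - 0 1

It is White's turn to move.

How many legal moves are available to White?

4

White to move; king on a4.
In check: yes, from the black rook on c4.
Legal moves: Kb5, Ka5, Kb3, Ka3.
Count: 4.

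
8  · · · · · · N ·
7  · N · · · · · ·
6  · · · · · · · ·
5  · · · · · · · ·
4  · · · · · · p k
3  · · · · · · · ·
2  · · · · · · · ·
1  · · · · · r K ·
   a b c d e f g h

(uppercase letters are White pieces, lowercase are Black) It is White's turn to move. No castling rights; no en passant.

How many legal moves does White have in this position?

White to move; king on g1.
In check: yes, from the black rook on f1.
Legal moves: Kh2, Kg2, Kxf1.
Count: 3.

3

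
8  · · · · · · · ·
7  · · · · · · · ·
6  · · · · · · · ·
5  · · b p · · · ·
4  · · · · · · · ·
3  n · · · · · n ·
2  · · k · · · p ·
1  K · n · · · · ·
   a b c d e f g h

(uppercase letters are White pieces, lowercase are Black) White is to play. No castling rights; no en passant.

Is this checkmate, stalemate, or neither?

White to move; white king on a1.
In check: no.
King squares — b1: attacked by Kc2; a2: attacked by Nc1; b2: attacked by Kc2.
Legal moves for White: none.
Not in check and no legal moves → stalemate.

stalemate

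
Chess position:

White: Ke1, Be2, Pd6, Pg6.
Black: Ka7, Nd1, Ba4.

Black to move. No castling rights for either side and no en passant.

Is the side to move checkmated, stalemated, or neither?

Black to move; black king on a7.
In check: no.
Legal moves for Black: Kb8, Ka8, Kb7, Kb6, Be8, Bd7, Bc6, Bb5, Bb3, Bc2, Ne3, Nc3, Nf2, Nb2.
Black has 14 legal moves and is not in check → neither.

neither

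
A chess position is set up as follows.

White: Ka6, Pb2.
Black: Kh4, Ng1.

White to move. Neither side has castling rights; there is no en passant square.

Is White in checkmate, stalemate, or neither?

White to move; white king on a6.
In check: no.
Legal moves for White: Kb7, Ka7, Kb6, Kb5, Ka5, b3, b4.
White has 7 legal moves and is not in check → neither.

neither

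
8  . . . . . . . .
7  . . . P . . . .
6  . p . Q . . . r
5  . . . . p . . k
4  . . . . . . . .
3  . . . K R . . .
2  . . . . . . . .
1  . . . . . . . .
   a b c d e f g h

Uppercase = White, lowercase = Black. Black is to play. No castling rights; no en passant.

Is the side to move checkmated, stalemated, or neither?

Black to move; black king on h5.
In check: no.
Legal moves for Black: Rh8, Rh7, Rg6, Rf6, Re6, Rxd6+, Kg5, Kh4, Kg4, b5, e4+.
Black has 11 legal moves and is not in check → neither.

neither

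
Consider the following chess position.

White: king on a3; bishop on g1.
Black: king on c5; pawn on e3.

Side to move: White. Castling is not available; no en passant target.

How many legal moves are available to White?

7

White to move; king on a3.
In check: no.
Legal moves: Ka4, Kb3, Kb2, Ka2, Bxe3+, Bh2, Bf2.
Count: 7.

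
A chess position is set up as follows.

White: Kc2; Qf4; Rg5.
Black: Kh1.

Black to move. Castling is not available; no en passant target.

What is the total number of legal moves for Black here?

0

Black to move; king on h1.
In check: no.
Legal moves: none.
Count: 0.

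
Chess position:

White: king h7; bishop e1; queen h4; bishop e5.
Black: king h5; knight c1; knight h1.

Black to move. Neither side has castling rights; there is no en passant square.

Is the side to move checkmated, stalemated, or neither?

checkmate

Black to move; black king on h5.
In check: yes, from the white queen on h4.
King squares — g4: attacked by Qh4; h4: attacked by Be1; g5: attacked by Qh4; g6: attacked by Kh7; h6: attacked by Qh4.
Legal moves for Black: none.
In check with no legal moves → checkmate.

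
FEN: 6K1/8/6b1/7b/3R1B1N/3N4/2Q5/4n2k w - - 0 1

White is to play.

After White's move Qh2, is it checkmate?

yes

After Qh2: black king on h1; in check: yes, from the white queen on h2.
King squares — g1: attacked by Qh2; g2: attacked by Qh2; h2: attacked by Bf4.
Black has no legal moves → checkmate.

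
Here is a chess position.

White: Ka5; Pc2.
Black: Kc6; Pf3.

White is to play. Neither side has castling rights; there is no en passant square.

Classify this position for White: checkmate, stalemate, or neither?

neither

White to move; white king on a5.
In check: no.
Legal moves for White: Ka6, Kb4, Ka4, c3, c4.
White has 5 legal moves and is not in check → neither.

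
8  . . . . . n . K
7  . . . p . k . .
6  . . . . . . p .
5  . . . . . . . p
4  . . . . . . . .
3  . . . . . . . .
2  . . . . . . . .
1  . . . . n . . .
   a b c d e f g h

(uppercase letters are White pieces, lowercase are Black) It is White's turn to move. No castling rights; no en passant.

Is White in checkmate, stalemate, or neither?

White to move; white king on h8.
In check: no.
King squares — g7: attacked by Kf7; h7: attacked by Nf8; g8: attacked by Kf7.
Legal moves for White: none.
Not in check and no legal moves → stalemate.

stalemate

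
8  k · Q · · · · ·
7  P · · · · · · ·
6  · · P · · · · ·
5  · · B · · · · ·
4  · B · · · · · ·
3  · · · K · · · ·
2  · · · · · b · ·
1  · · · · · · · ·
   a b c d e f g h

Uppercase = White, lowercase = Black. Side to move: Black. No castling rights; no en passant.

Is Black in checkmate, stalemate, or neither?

Black to move; black king on a8.
In check: yes, from the white queen on c8.
King squares — a7: attacked by Bc5; b7: attacked by Pc6; b8: attacked by Pa7.
Legal moves for Black: none.
In check with no legal moves → checkmate.

checkmate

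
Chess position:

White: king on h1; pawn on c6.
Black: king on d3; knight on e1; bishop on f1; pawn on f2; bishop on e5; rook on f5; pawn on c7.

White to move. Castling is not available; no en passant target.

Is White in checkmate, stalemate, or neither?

White to move; white king on h1.
In check: no.
King squares — g1: attacked by Pf2; g2: attacked by Ne1; h2: attacked by Be5.
Legal moves for White: none.
Not in check and no legal moves → stalemate.

stalemate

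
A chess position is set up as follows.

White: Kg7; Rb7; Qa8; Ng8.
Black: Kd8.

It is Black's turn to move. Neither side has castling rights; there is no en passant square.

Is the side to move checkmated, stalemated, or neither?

checkmate

Black to move; black king on d8.
In check: yes, from the white queen on a8.
King squares — c7: attacked by Rb7; d7: attacked by Rb7; e7: attacked by Rb7; c8: attacked by Qa8; e8: attacked by Qa8.
Legal moves for Black: none.
In check with no legal moves → checkmate.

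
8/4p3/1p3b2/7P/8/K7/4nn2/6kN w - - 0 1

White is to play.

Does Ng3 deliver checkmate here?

no

After Ng3: black king on g1; in check: no.
Black is not in check, so this cannot be checkmate.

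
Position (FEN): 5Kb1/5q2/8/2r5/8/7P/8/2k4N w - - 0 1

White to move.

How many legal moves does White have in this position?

0

White to move; king on f8.
In check: yes, from the black queen on f7.
Legal moves: none.
Count: 0.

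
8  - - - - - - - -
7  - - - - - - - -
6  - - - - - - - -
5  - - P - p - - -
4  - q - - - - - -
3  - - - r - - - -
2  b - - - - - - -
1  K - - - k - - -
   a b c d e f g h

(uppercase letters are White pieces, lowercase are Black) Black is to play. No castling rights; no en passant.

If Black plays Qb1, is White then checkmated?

After Qb1: white king on a1; in check: yes, from the black queen on b1.
King squares — b1: attacked by Ba2; a2: attacked by Qb1; b2: attacked by Qb1.
White has no legal moves → checkmate.

yes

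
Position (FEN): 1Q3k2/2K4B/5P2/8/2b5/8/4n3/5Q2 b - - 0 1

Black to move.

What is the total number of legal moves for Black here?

1

Black to move; king on f8.
In check: yes, from the white queen on b8.
Legal moves: Kf7.
Count: 1.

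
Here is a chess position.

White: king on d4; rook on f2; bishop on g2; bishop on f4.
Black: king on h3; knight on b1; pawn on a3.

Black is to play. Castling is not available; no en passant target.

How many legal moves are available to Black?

2

Black to move; king on h3.
In check: yes, from the white bishop on g2.
Legal moves: Kh4, Kg4.
Count: 2.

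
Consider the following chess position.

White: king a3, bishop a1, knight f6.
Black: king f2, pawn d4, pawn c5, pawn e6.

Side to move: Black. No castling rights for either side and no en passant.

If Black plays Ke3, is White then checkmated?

no

After Ke3: white king on a3; in check: no.
White is not in check, so this cannot be checkmate.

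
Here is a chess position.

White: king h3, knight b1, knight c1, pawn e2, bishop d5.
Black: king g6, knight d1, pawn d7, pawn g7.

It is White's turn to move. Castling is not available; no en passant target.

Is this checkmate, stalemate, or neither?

White to move; white king on h3.
In check: no.
Legal moves for White include: Bg8, Ba8, Bf7+, Bb7, Be6, Bc6, Be4+, Bc4, Bf3, Bb3, Bg2, Ba2, Bh1, Kh4, Kg4, Kg3, Kh2, Kg2, ... (list truncated; more exist).
White has legal moves and is not in check → neither.

neither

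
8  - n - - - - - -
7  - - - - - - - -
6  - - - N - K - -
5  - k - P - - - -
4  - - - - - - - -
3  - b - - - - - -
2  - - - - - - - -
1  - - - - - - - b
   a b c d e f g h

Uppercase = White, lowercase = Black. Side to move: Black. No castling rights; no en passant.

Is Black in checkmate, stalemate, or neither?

neither

Black to move; black king on b5.
In check: yes, from the white knight on d6.
Legal moves for Black: Kb6, Ka6, Kc5, Ka5, Kb4, Ka4.
Black is in check but has 6 legal moves → neither.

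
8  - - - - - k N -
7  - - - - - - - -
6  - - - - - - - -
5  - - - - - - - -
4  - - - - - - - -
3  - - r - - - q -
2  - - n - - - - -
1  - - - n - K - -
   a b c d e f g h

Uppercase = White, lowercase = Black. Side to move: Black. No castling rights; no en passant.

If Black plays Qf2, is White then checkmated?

yes

After Qf2: white king on f1; in check: yes, from the black queen on f2.
King squares — e1: attacked by Nc2; g1: attacked by Qf2; e2: attacked by Qf2; f2: attacked by Nd1; g2: attacked by Qf2.
White has no legal moves → checkmate.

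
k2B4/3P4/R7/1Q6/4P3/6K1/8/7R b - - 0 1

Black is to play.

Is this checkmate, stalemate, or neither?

Black to move; black king on a8.
In check: yes, from the white rook on a6.
King squares — a7: attacked by Ra6; b7: attacked by Qb5; b8: attacked by Qb5.
Legal moves for Black: none.
In check with no legal moves → checkmate.

checkmate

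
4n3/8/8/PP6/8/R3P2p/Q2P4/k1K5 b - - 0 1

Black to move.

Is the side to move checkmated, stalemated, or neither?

checkmate

Black to move; black king on a1.
In check: yes, from the white queen on a2.
King squares — b1: attacked by Kc1; a2: attacked by Ra3; b2: attacked by Kc1.
Legal moves for Black: none.
In check with no legal moves → checkmate.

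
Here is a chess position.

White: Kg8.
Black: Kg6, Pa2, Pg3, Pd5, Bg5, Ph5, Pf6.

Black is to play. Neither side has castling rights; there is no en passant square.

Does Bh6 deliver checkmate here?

After Bh6: white king on g8; in check: no.
White is not in check, so this cannot be checkmate.

no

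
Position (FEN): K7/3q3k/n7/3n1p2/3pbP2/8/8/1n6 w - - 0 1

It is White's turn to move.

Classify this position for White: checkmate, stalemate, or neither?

White to move; white king on a8.
In check: no.
King squares — a7: attacked by Qd7; b7: attacked by Qd7; b8: attacked by Na6.
Legal moves for White: none.
Not in check and no legal moves → stalemate.

stalemate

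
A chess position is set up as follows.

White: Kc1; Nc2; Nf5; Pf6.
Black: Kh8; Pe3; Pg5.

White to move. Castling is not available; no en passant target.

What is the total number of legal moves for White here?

White to move; king on c1.
In check: no.
Legal moves: Ng7, Ne7, Nh6, Nd6, Nh4, Nfd4, Ng3, Nfxe3, Ncd4, Nb4, Ncxe3, Na3, Ne1, Na1, Kb2, Kd1, Kb1, f7.
Count: 18.

18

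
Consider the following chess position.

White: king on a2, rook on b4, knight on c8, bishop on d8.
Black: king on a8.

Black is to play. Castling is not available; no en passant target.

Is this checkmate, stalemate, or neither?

stalemate

Black to move; black king on a8.
In check: no.
King squares — a7: attacked by Nc8; b7: attacked by Rb4; b8: attacked by Rb4.
Legal moves for Black: none.
Not in check and no legal moves → stalemate.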